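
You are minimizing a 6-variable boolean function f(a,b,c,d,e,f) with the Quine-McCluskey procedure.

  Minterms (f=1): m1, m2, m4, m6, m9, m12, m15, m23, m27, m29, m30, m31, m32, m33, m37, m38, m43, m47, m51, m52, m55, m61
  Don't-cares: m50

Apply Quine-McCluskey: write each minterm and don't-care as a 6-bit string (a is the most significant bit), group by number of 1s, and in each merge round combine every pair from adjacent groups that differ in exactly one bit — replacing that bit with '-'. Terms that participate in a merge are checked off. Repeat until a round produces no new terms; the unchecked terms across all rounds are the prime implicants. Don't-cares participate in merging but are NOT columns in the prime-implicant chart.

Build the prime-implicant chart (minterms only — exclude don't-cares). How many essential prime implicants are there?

11

Round 0: 000001✓ 000010✓ 000100✓ 000110✓ 001001✓ 001100✓ 001111✓ 010111✓ 011011✓ 011101✓ 011110✓ 011111✓ 100000✓ 100001✓ 100101✓ 100110✓ 101011✓ 101111✓ 110010✓ 110011✓ 110100 110111✓ 111101✓
Round 1: -00001 -00110 -01111 -10111 -11101 0-1111 00-001 00-100 000-10 0001-0 01-111 011-11 0111-1 01111- 100-01 10000- 101-11 110-11 11001-
PIs = {-00001, -00110, -01111, -10111, -11101, 0-1111, 00-001, 00-100, 000-10, 0001-0, 01-111, 011-11, 0111-1, 01111-, 100-01, 10000-, 101-11, 110-11, 11001-, 110100}
Coverage chart:
  m1: -00001,00-001
  m2: 000-10 ←essential
  m4: 00-100,0001-0
  m6: -00110,000-10,0001-0
  m9: 00-001 ←essential
  m12: 00-100 ←essential
  m15: -01111,0-1111
  m23: -10111,01-111
  m27: 011-11 ←essential
  m29: -11101,0111-1
  m30: 01111- ←essential
  m31: 0-1111,01-111,011-11,0111-1,01111-
  m32: 10000- ←essential
  m33: -00001,100-01,10000-
  m37: 100-01 ←essential
  m38: -00110 ←essential
  m43: 101-11 ←essential
  m47: -01111,101-11
  m51: 110-11,11001-
  m52: 110100 ←essential
  m55: -10111,110-11
  m61: -11101 ←essential
Essential: -00110, -11101, 00-001, 00-100, 000-10, 011-11, 01111-, 100-01, 10000-, 101-11, 110100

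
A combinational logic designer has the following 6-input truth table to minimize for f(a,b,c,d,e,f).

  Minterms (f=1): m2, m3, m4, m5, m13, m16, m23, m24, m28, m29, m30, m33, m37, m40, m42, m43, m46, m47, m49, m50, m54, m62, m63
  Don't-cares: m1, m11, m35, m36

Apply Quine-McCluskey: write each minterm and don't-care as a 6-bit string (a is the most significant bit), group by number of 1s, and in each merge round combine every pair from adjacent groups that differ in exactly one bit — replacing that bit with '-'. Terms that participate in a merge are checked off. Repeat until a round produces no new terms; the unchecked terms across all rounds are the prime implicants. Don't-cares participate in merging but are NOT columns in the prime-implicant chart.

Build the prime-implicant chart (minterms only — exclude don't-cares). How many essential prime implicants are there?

[col 0] 000001*, 000010*, 000011*, 000100*, 000101*, 001011*, 001101*, 010000*, 010111, 011000*, 011100*, 011101*, 011110*, 100001*, 100011*, 100100*, 100101*, 101000*, 101010*, 101011*, 101110*, 101111*, 110001*, 110010*, 110110*, 111110*, 111111*
[col 1] -00001*, -00011*, -00100*, -00101*, -01011*, -11110, 0-1101, 00-011*, 00-101, 000-01*, 0000-1*, 00001-, 00010-*, 01-000, 011-00, 0111-0, 01110-, 1-0001, 1-1110*, 1-1111*, 10-011*, 100-01*, 1000-1*, 10010-*, 101-10*, 101-11*, 1010-0, 10101-*, 10111-*, 11-110, 110-10, 11111-*
[col 2] -0-011, -00-01, -000-1, -0010-, 1-111-, 101-1-
Prime implicants: -0-011, -00-01, -000-1, -0010-, -11110, 0-1101, 00-101, 00001-, 01-000, 010111, 011-00, 0111-0, 01110-, 1-0001, 1-111-, 101-1-, 1010-0, 11-110, 110-10
PI chart (minterm → PIs covering it):
  2 | 00001-  (sole → essential)
  3 | -0-011,-000-1,00001-
  4 | -0010-  (sole → essential)
  5 | -00-01,-0010-,00-101
  13 | 0-1101,00-101
  16 | 01-000  (sole → essential)
  23 | 010111  (sole → essential)
  24 | 01-000,011-00
  28 | 011-00,0111-0,01110-
  29 | 0-1101,01110-
  30 | -11110,0111-0
  33 | -00-01,-000-1,1-0001
  37 | -00-01,-0010-
  40 | 1010-0  (sole → essential)
  42 | 101-1-,1010-0
  43 | -0-011,101-1-
  46 | 1-111-,101-1-
  47 | 1-111-,101-1-
  49 | 1-0001  (sole → essential)
  50 | 110-10  (sole → essential)
  54 | 11-110,110-10
  62 | -11110,1-111-,11-110
  63 | 1-111-  (sole → essential)
Essential prime implicants: -0010-, 00001-, 01-000, 010111, 1-0001, 1-111-, 1010-0, 110-10

8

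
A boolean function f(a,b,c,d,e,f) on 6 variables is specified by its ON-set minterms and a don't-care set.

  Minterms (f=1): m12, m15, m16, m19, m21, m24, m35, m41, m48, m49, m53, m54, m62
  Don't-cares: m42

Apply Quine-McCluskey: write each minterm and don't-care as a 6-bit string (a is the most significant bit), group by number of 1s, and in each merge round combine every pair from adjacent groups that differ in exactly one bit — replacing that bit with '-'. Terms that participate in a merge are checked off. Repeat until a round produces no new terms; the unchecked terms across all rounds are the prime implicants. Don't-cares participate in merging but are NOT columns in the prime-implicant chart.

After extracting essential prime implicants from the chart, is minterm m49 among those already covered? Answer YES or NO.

NO

size-2^0 implicants → 001100  001111  010000(✓)  010011  010101(✓)  011000(✓)  100011  101001  101010  110000(✓)  110001(✓)  110101(✓)  110110(✓)  111110(✓)
size-2^1 implicants → -10000  -10101  01-000  11-110  110-01  11000-
Unchecked terms (primes): -10000, -10101, 001100, 001111, 01-000, 010011, 100011, 101001, 101010, 11-110, 110-01, 11000-
Minterm coverage:
  m12 ⊆ 001100 [E]
  m15 ⊆ 001111 [E]
  m16 ⊆ -10000,01-000
  m19 ⊆ 010011 [E]
  m21 ⊆ -10101 [E]
  m24 ⊆ 01-000 [E]
  m35 ⊆ 100011 [E]
  m41 ⊆ 101001 [E]
  m48 ⊆ -10000,11000-
  m49 ⊆ 110-01,11000-
  m53 ⊆ -10101,110-01
  m54 ⊆ 11-110 [E]
  m62 ⊆ 11-110 [E]
E = {-10101, 001100, 001111, 01-000, 010011, 100011, 101001, 11-110}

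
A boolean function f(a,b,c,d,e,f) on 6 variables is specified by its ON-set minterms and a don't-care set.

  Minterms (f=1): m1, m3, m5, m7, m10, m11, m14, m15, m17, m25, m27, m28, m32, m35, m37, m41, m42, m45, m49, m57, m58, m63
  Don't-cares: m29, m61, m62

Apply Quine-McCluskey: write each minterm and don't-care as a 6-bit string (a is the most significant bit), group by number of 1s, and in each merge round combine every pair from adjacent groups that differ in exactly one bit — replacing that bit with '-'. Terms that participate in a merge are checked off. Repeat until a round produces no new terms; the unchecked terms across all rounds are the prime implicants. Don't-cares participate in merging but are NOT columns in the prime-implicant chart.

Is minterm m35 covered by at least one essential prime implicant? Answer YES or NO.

[col 0] 000001*, 000011*, 000101*, 000111*, 001010*, 001011*, 001110*, 001111*, 010001*, 011001*, 011011*, 011100*, 011101*, 100000, 100011*, 100101*, 101001*, 101010*, 101101*, 110001*, 111001*, 111010*, 111101*, 111110*, 111111*
[col 1] -00011, -00101, -01010, -10001*, -11001*, -11101*, 0-0001, 0-1011, 00-011*, 00-111*, 000-01*, 000-11*, 0000-1*, 0001-1*, 001-10*, 001-11*, 00101-*, 00111-*, 01-001*, 011-01*, 0110-1, 01110-, 1-1001*, 1-1010, 1-1101*, 10-101, 101-01*, 11-001*, 111-01*, 111-10, 1111-1, 11111-
[col 2] -1-001, -11-01, 00--11, 000--1, 001-1-, 1-1-01
Prime implicants: -00011, -00101, -01010, -1-001, -11-01, 0-0001, 0-1011, 00--11, 000--1, 001-1-, 0110-1, 01110-, 1-1-01, 1-1010, 10-101, 100000, 111-10, 1111-1, 11111-
PI chart (minterm → PIs covering it):
  1 | 0-0001,000--1
  3 | -00011,00--11,000--1
  5 | -00101,000--1
  7 | 00--11,000--1
  10 | -01010,001-1-
  11 | 0-1011,00--11,001-1-
  14 | 001-1-  (sole → essential)
  15 | 00--11,001-1-
  17 | -1-001,0-0001
  25 | -1-001,-11-01,0110-1
  27 | 0-1011,0110-1
  28 | 01110-  (sole → essential)
  32 | 100000  (sole → essential)
  35 | -00011  (sole → essential)
  37 | -00101,10-101
  41 | 1-1-01  (sole → essential)
  42 | -01010,1-1010
  45 | 1-1-01,10-101
  49 | -1-001  (sole → essential)
  57 | -1-001,-11-01,1-1-01
  58 | 1-1010,111-10
  63 | 1111-1,11111-
Essential prime implicants: -00011, -1-001, 001-1-, 01110-, 1-1-01, 100000

YES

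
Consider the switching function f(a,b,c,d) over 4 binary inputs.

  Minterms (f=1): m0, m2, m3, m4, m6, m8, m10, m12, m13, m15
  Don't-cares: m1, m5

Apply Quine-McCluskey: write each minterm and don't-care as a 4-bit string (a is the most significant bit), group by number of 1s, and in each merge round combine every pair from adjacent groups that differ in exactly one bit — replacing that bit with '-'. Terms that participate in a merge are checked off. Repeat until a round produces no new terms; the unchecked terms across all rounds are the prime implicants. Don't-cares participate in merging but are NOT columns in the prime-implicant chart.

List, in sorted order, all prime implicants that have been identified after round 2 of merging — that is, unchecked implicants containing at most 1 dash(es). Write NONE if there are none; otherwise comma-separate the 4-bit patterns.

Round 0: 0000✓ 0001✓ 0010✓ 0011✓ 0100✓ 0101✓ 0110✓ 1000✓ 1010✓ 1100✓ 1101✓ 1111✓
Round 1: -000✓ -010✓ -100✓ -101✓ 0-00✓ 0-01✓ 0-10✓ 00-0✓ 00-1✓ 000-✓ 001-✓ 01-0✓ 010-✓ 1-00✓ 10-0✓ 11-1 110-✓
Round 2: --00 -0-0 -10- 0--0 0-0- 00--
PIs = {--00, -0-0, -10-, 0--0, 0-0-, 00--, 11-1}

11-1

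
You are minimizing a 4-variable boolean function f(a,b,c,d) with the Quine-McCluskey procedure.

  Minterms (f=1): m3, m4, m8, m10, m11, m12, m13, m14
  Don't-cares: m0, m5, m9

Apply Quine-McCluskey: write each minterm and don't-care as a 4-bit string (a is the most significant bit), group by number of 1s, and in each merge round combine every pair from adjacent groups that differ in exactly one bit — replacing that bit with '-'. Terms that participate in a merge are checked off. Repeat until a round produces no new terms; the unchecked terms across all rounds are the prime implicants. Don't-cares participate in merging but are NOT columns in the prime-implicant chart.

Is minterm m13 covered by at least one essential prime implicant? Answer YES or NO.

size-2^0 implicants → 0000(✓)  0011(✓)  0100(✓)  0101(✓)  1000(✓)  1001(✓)  1010(✓)  1011(✓)  1100(✓)  1101(✓)  1110(✓)
size-2^1 implicants → -000(✓)  -011  -100(✓)  -101(✓)  0-00(✓)  010-(✓)  1-00(✓)  1-01(✓)  1-10(✓)  10-0(✓)  10-1(✓)  100-(✓)  101-(✓)  11-0(✓)  110-(✓)
size-2^2 implicants → --00  -10-  1--0  1-0-  10--
Unchecked terms (primes): --00, -011, -10-, 1--0, 1-0-, 10--
Minterm coverage:
  m3 ⊆ -011 [E]
  m4 ⊆ --00,-10-
  m8 ⊆ --00,1--0,1-0-,10--
  m10 ⊆ 1--0,10--
  m11 ⊆ -011,10--
  m12 ⊆ --00,-10-,1--0,1-0-
  m13 ⊆ -10-,1-0-
  m14 ⊆ 1--0 [E]
E = {-011, 1--0}

NO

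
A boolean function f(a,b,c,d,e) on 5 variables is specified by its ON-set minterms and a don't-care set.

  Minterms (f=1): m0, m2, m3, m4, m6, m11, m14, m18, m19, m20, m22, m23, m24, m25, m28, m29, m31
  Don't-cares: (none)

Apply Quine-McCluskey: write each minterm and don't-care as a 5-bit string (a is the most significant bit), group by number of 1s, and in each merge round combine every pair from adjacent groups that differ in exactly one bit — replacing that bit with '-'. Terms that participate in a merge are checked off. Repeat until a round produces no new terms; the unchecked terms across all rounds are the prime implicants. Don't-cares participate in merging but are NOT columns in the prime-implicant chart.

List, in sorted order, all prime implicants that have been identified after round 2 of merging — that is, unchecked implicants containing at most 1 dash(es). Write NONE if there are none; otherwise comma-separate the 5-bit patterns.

0-011, 0-110, 1-100, 1-111, 111-1

[col 0] 00000*, 00010*, 00011*, 00100*, 00110*, 01011*, 01110*, 10010*, 10011*, 10100*, 10110*, 10111*, 11000*, 11001*, 11100*, 11101*, 11111*
[col 1] -0010*, -0011*, -0100*, -0110*, 0-011, 0-110, 00-00*, 00-10*, 000-0*, 0001-*, 001-0*, 1-100, 1-111, 10-10*, 10-11*, 1001-*, 101-0*, 1011-*, 11-00*, 11-01*, 1100-*, 111-1, 1110-*
[col 2] -0-10, -001-, -01-0, 00--0, 10-1-, 11-0-
Prime implicants: -0-10, -001-, -01-0, 0-011, 0-110, 00--0, 1-100, 1-111, 10-1-, 11-0-, 111-1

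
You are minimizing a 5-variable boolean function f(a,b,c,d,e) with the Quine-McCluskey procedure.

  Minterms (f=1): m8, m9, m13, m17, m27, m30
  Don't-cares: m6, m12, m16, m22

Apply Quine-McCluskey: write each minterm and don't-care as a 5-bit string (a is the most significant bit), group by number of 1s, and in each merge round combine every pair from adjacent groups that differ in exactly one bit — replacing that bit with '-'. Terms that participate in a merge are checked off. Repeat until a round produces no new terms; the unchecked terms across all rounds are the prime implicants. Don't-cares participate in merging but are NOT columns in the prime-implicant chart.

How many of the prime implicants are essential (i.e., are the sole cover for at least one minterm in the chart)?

4

size-2^0 implicants → 00110(✓)  01000(✓)  01001(✓)  01100(✓)  01101(✓)  10000(✓)  10001(✓)  10110(✓)  11011  11110(✓)
size-2^1 implicants → -0110  01-00(✓)  01-01(✓)  0100-(✓)  0110-(✓)  1-110  1000-
size-2^2 implicants → 01-0-
Unchecked terms (primes): -0110, 01-0-, 1-110, 1000-, 11011
Minterm coverage:
  m8 ⊆ 01-0- [E]
  m9 ⊆ 01-0- [E]
  m13 ⊆ 01-0- [E]
  m17 ⊆ 1000- [E]
  m27 ⊆ 11011 [E]
  m30 ⊆ 1-110 [E]
E = {01-0-, 1-110, 1000-, 11011}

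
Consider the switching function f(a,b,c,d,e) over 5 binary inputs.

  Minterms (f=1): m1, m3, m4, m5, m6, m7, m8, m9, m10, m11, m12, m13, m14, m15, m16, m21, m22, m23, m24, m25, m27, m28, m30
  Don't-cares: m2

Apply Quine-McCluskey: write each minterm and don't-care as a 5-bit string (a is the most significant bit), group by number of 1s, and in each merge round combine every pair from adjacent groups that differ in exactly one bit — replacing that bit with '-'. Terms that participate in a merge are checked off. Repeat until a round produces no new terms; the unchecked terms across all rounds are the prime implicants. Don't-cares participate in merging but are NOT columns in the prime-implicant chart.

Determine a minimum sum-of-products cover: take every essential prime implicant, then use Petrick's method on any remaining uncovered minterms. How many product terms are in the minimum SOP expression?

8

[col 0] 00001*, 00010*, 00011*, 00100*, 00101*, 00110*, 00111*, 01000*, 01001*, 01010*, 01011*, 01100*, 01101*, 01110*, 01111*, 10000*, 10101*, 10110*, 10111*, 11000*, 11001*, 11011*, 11100*, 11110*
[col 1] -0101*, -0110*, -0111*, -1000*, -1001*, -1011*, -1100*, -1110*, 0-001*, 0-010*, 0-011*, 0-100*, 0-101*, 0-110*, 0-111*, 00-01*, 00-10*, 00-11*, 000-1*, 0001-*, 001-0*, 001-1*, 0010-*, 0011-*, 01-00*, 01-01*, 01-10*, 01-11*, 010-0*, 010-1*, 0100-*, 0101-*, 011-0*, 011-1*, 0110-*, 0111-*, 1-000, 1-110*, 101-1*, 1011-*, 11-00*, 110-1*, 1100-*, 111-0*
[col 2] --110, -01-1, -011-, -1-00, -10-1, -100-, -11-0, 0--01*, 0--10*, 0--11*, 0-0-1*, 0-01-*, 0-1-0*, 0-1-1*, 0-10-*, 0-11-*, 00--1*, 00-1-*, 001--*, 01--0*, 01--1*, 01-0-*, 01-1-*, 010--*, 011--*
[col 3] 0---1, 0--1-, 0-1--, 01---
Prime implicants: --110, -01-1, -011-, -1-00, -10-1, -100-, -11-0, 0---1, 0--1-, 0-1--, 01---, 1-000
PI chart (minterm → PIs covering it):
  1 | 0---1  (sole → essential)
  3 | 0---1,0--1-
  4 | 0-1--  (sole → essential)
  5 | -01-1,0---1,0-1--
  6 | --110,-011-,0--1-,0-1--
  7 | -01-1,-011-,0---1,0--1-,0-1--
  8 | -1-00,-100-,01---
  9 | -10-1,-100-,0---1,01---
  10 | 0--1-,01---
  11 | -10-1,0---1,0--1-,01---
  12 | -1-00,-11-0,0-1--,01---
  13 | 0---1,0-1--,01---
  14 | --110,-11-0,0--1-,0-1--,01---
  15 | 0---1,0--1-,0-1--,01---
  16 | 1-000  (sole → essential)
  21 | -01-1  (sole → essential)
  22 | --110,-011-
  23 | -01-1,-011-
  24 | -1-00,-100-,1-000
  25 | -10-1,-100-
  27 | -10-1  (sole → essential)
  28 | -1-00,-11-0
  30 | --110,-11-0
Essential prime implicants: -01-1, -10-1, 0---1, 0-1--, 1-000
Petrick residual → --110, -1-00, 0--1-
Minimum SOP uses 8 PIs: cde' + b'ce + bd'e' + bc'e + a'e + a'd + a'c + ac'd'e'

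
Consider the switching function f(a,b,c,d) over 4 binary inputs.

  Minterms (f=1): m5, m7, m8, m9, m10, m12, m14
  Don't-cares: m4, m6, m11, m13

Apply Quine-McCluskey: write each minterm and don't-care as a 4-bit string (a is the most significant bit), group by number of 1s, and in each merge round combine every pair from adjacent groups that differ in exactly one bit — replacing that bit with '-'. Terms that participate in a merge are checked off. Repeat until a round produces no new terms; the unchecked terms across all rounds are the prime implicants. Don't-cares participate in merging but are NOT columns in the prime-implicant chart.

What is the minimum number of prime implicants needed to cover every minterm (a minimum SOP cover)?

3

Round 0: 0100✓ 0101✓ 0110✓ 0111✓ 1000✓ 1001✓ 1010✓ 1011✓ 1100✓ 1101✓ 1110✓
Round 1: -100✓ -101✓ -110✓ 01-0✓ 01-1✓ 010-✓ 011-✓ 1-00✓ 1-01✓ 1-10✓ 10-0✓ 10-1✓ 100-✓ 101-✓ 11-0✓ 110-✓
Round 2: -1-0 -10- 01-- 1--0 1-0- 10--
PIs = {-1-0, -10-, 01--, 1--0, 1-0-, 10--}
Coverage chart:
  m5: -10-,01--
  m7: 01-- ←essential
  m8: 1--0,1-0-,10--
  m9: 1-0-,10--
  m10: 1--0,10--
  m12: -1-0,-10-,1--0,1-0-
  m14: -1-0,1--0
Essential: 01--
Petrick residual → -1-0, 10--
Min cover (3 terms): bd' + a'b + ab'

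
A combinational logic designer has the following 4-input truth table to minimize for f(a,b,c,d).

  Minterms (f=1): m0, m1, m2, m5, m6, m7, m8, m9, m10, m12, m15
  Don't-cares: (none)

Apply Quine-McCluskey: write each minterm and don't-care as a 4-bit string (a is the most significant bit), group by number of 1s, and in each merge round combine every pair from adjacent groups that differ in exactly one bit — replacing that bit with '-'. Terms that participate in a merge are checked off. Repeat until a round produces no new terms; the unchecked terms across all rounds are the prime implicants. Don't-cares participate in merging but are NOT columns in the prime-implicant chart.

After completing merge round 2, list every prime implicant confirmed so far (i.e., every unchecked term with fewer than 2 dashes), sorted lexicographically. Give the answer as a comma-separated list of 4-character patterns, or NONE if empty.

-111, 0-01, 0-10, 01-1, 011-, 1-00

Round 0: 0000✓ 0001✓ 0010✓ 0101✓ 0110✓ 0111✓ 1000✓ 1001✓ 1010✓ 1100✓ 1111✓
Round 1: -000✓ -001✓ -010✓ -111 0-01 0-10 00-0✓ 000-✓ 01-1 011- 1-00 10-0✓ 100-✓
Round 2: -0-0 -00-
PIs = {-0-0, -00-, -111, 0-01, 0-10, 01-1, 011-, 1-00}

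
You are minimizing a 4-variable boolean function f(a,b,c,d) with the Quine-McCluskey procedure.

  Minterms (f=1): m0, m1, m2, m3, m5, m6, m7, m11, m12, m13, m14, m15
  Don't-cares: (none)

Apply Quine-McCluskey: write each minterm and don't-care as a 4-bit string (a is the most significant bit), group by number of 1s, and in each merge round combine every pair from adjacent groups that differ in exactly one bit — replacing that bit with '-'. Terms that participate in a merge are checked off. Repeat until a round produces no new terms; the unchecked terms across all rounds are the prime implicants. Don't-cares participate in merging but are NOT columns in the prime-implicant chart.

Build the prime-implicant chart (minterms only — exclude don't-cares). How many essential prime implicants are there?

Round 0: 0000✓ 0001✓ 0010✓ 0011✓ 0101✓ 0110✓ 0111✓ 1011✓ 1100✓ 1101✓ 1110✓ 1111✓
Round 1: -011✓ -101✓ -110✓ -111✓ 0-01✓ 0-10✓ 0-11✓ 00-0✓ 00-1✓ 000-✓ 001-✓ 01-1✓ 011-✓ 1-11✓ 11-0✓ 11-1✓ 110-✓ 111-✓
Round 2: --11 -1-1 -11- 0--1 0-1- 00-- 11--
PIs = {--11, -1-1, -11-, 0--1, 0-1-, 00--, 11--}
Coverage chart:
  m0: 00-- ←essential
  m1: 0--1,00--
  m2: 0-1-,00--
  m3: --11,0--1,0-1-,00--
  m5: -1-1,0--1
  m6: -11-,0-1-
  m7: --11,-1-1,-11-,0--1,0-1-
  m11: --11 ←essential
  m12: 11-- ←essential
  m13: -1-1,11--
  m14: -11-,11--
  m15: --11,-1-1,-11-,11--
Essential: --11, 00--, 11--

3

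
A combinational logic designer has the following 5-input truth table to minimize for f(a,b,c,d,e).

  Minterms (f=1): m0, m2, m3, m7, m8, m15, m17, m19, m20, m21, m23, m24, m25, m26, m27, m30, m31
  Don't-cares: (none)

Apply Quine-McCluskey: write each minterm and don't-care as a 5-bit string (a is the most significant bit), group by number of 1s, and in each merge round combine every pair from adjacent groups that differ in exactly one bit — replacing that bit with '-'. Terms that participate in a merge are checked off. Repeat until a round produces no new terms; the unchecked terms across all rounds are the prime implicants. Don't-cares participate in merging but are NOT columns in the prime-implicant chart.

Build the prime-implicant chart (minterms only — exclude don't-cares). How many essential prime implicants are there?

3

Round 0: 00000✓ 00010✓ 00011✓ 00111✓ 01000✓ 01111✓ 10001✓ 10011✓ 10100✓ 10101✓ 10111✓ 11000✓ 11001✓ 11010✓ 11011✓ 11110✓ 11111✓
Round 1: -0011✓ -0111✓ -1000 -1111✓ 0-000 0-111✓ 00-11✓ 000-0 0001- 1-001✓ 1-011✓ 1-111✓ 10-01✓ 10-11✓ 100-1✓ 101-1✓ 1010- 11-10✓ 11-11✓ 110-0✓ 110-1✓ 1100-✓ 1101-✓ 1111-✓
Round 2: --111 -0-11 1--11 1-0-1 10--1 11-1- 110--
PIs = {--111, -0-11, -1000, 0-000, 000-0, 0001-, 1--11, 1-0-1, 10--1, 1010-, 11-1-, 110--}
Coverage chart:
  m0: 0-000,000-0
  m2: 000-0,0001-
  m3: -0-11,0001-
  m7: --111,-0-11
  m8: -1000,0-000
  m15: --111 ←essential
  m17: 1-0-1,10--1
  m19: -0-11,1--11,1-0-1,10--1
  m20: 1010- ←essential
  m21: 10--1,1010-
  m23: --111,-0-11,1--11,10--1
  m24: -1000,110--
  m25: 1-0-1,110--
  m26: 11-1-,110--
  m27: 1--11,1-0-1,11-1-,110--
  m30: 11-1- ←essential
  m31: --111,1--11,11-1-
Essential: --111, 1010-, 11-1-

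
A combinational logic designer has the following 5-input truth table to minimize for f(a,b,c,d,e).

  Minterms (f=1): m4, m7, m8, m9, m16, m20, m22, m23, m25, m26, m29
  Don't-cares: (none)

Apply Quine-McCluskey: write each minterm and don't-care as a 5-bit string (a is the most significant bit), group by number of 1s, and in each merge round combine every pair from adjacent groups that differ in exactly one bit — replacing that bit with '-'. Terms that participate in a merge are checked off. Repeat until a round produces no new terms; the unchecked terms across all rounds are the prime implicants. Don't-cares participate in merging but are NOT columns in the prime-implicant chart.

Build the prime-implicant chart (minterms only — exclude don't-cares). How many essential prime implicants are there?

Round 0: 00100✓ 00111✓ 01000✓ 01001✓ 10000✓ 10100✓ 10110✓ 10111✓ 11001✓ 11010 11101✓
Round 1: -0100 -0111 -1001 0100- 10-00 101-0 1011- 11-01
PIs = {-0100, -0111, -1001, 0100-, 10-00, 101-0, 1011-, 11-01, 11010}
Coverage chart:
  m4: -0100 ←essential
  m7: -0111 ←essential
  m8: 0100- ←essential
  m9: -1001,0100-
  m16: 10-00 ←essential
  m20: -0100,10-00,101-0
  m22: 101-0,1011-
  m23: -0111,1011-
  m25: -1001,11-01
  m26: 11010 ←essential
  m29: 11-01 ←essential
Essential: -0100, -0111, 0100-, 10-00, 11-01, 11010

6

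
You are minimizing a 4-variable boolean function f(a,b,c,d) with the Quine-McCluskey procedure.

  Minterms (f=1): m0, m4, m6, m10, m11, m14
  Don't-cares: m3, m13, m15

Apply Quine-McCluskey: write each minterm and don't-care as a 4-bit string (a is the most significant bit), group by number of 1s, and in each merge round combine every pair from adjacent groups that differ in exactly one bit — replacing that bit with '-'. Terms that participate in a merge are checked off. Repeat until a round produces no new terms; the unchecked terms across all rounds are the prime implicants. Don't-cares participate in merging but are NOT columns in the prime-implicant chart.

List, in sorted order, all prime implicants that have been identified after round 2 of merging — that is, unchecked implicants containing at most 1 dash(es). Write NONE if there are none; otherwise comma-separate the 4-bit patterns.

-011, -110, 0-00, 01-0, 11-1

[col 0] 0000*, 0011*, 0100*, 0110*, 1010*, 1011*, 1101*, 1110*, 1111*
[col 1] -011, -110, 0-00, 01-0, 1-10*, 1-11*, 101-*, 11-1, 111-*
[col 2] 1-1-
Prime implicants: -011, -110, 0-00, 01-0, 1-1-, 11-1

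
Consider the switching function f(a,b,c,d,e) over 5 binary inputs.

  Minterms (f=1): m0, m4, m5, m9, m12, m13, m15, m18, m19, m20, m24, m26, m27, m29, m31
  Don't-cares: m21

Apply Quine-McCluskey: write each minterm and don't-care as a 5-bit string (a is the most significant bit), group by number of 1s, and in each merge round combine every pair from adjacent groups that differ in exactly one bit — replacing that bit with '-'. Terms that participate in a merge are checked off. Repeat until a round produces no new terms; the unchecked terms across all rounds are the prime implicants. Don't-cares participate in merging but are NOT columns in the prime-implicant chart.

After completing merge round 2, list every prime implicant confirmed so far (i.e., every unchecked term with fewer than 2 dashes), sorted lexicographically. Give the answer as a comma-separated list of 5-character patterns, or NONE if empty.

Round 0: 00000✓ 00100✓ 00101✓ 01001✓ 01100✓ 01101✓ 01111✓ 10010✓ 10011✓ 10100✓ 10101✓ 11000✓ 11010✓ 11011✓ 11101✓ 11111✓
Round 1: -0100✓ -0101✓ -1101✓ -1111✓ 0-100✓ 0-101✓ 00-00 0010-✓ 01-01 011-1✓ 0110-✓ 1-010✓ 1-011✓ 1-101✓ 1001-✓ 1010-✓ 11-11 110-0 1101-✓ 111-1✓
Round 2: --101 -010- -11-1 0-10- 1-01-
PIs = {--101, -010-, -11-1, 0-10-, 00-00, 01-01, 1-01-, 11-11, 110-0}

00-00, 01-01, 11-11, 110-0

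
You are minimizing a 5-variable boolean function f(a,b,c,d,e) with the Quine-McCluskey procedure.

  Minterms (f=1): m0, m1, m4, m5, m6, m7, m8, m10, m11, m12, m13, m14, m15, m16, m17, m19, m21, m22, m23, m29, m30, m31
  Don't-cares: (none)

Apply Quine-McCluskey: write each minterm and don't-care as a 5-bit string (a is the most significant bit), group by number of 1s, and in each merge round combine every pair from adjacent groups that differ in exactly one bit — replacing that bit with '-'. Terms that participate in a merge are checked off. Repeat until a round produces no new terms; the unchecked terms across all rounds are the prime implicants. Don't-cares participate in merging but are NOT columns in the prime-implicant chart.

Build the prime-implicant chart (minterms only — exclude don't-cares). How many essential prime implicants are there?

5

[col 0] 00000*, 00001*, 00100*, 00101*, 00110*, 00111*, 01000*, 01010*, 01011*, 01100*, 01101*, 01110*, 01111*, 10000*, 10001*, 10011*, 10101*, 10110*, 10111*, 11101*, 11110*, 11111*
[col 1] -0000*, -0001*, -0101*, -0110*, -0111*, -1101*, -1110*, -1111*, 0-000*, 0-100*, 0-101*, 0-110*, 0-111*, 00-00*, 00-01*, 0000-*, 001-0*, 001-1*, 0010-*, 0011-*, 01-00*, 01-10*, 01-11*, 010-0*, 0101-*, 011-0*, 011-1*, 0110-*, 0111-*, 1-101*, 1-110*, 1-111*, 10-01*, 10-11*, 100-1*, 1000-*, 101-1*, 1011-*, 111-1*, 1111-*
[col 2] --101*, --110*, --111*, -0-01, -000-, -01-1*, -011-*, -11-1*, -111-*, 0--00, 0-1-0*, 0-1-1*, 0-10-*, 0-11-*, 00-0-, 001--*, 01--0, 01-1-, 011--*, 1-1-1*, 1-11-*, 10--1
[col 3] --1-1, --11-, 0-1--
Prime implicants: --1-1, --11-, -0-01, -000-, 0--00, 0-1--, 00-0-, 01--0, 01-1-, 10--1
PI chart (minterm → PIs covering it):
  0 | -000-,0--00,00-0-
  1 | -0-01,-000-,00-0-
  4 | 0--00,0-1--,00-0-
  5 | --1-1,-0-01,0-1--,00-0-
  6 | --11-,0-1--
  7 | --1-1,--11-,0-1--
  8 | 0--00,01--0
  10 | 01--0,01-1-
  11 | 01-1-  (sole → essential)
  12 | 0--00,0-1--,01--0
  13 | --1-1,0-1--
  14 | --11-,0-1--,01--0,01-1-
  15 | --1-1,--11-,0-1--,01-1-
  16 | -000-  (sole → essential)
  17 | -0-01,-000-,10--1
  19 | 10--1  (sole → essential)
  21 | --1-1,-0-01,10--1
  22 | --11-  (sole → essential)
  23 | --1-1,--11-,10--1
  29 | --1-1  (sole → essential)
  30 | --11-  (sole → essential)
  31 | --1-1,--11-
Essential prime implicants: --1-1, --11-, -000-, 01-1-, 10--1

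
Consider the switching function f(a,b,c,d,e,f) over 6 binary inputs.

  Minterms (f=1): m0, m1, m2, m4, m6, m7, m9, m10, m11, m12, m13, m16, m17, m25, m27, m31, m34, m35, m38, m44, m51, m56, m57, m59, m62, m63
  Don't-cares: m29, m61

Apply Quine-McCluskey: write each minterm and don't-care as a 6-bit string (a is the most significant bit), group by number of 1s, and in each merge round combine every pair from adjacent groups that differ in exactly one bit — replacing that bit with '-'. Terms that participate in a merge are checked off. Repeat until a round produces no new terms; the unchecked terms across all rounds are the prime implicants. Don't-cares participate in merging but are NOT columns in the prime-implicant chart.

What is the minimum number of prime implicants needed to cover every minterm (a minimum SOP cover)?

Round 0: 000000✓ 000001✓ 000010✓ 000100✓ 000110✓ 000111✓ 001001✓ 001010✓ 001011✓ 001100✓ 001101✓ 010000✓ 010001✓ 011001✓ 011011✓ 011101✓ 011111✓ 100010✓ 100011✓ 100110✓ 101100✓ 110011✓ 111000✓ 111001✓ 111011✓ 111101✓ 111110✓ 111111✓
Round 1: -00010✓ -00110✓ -01100 -11001✓ -11011✓ -11101✓ -11111✓ 0-0000✓ 0-0001✓ 0-1001✓ 0-1011✓ 0-1101✓ 00-001✓ 00-010 00-100 000-00✓ 000-10✓ 0000-0✓ 00000-✓ 0001-0✓ 00011- 001-01✓ 0010-1✓ 00101- 00110- 01-001✓ 01000-✓ 011-01✓ 011-11✓ 0110-1✓ 0111-1✓ 1-0011 100-10✓ 10001- 11-011 111-01✓ 111-11✓ 1110-1✓ 11100- 1111-1✓ 11111-
Round 2: -00-10 -11-01✓ -11-11✓ -110-1✓ -111-1✓ 0--001 0-000- 0-1-01 0-10-1 000--0 011--1✓ 111--1✓
Round 3: -11--1
PIs = {-00-10, -01100, -11--1, 0--001, 0-000-, 0-1-01, 0-10-1, 00-010, 00-100, 000--0, 00011-, 00101-, 00110-, 1-0011, 10001-, 11-011, 11100-, 11111-}
Coverage chart:
  m0: 0-000-,000--0
  m1: 0--001,0-000-
  m2: -00-10,00-010,000--0
  m4: 00-100,000--0
  m6: -00-10,000--0,00011-
  m7: 00011- ←essential
  m9: 0--001,0-1-01,0-10-1
  m10: 00-010,00101-
  m11: 0-10-1,00101-
  m12: -01100,00-100,00110-
  m13: 0-1-01,00110-
  m16: 0-000- ←essential
  m17: 0--001,0-000-
  m25: -11--1,0--001,0-1-01,0-10-1
  m27: -11--1,0-10-1
  m31: -11--1 ←essential
  m34: -00-10,10001-
  m35: 1-0011,10001-
  m38: -00-10 ←essential
  m44: -01100 ←essential
  m51: 1-0011,11-011
  m56: 11100- ←essential
  m57: -11--1,11100-
  m59: -11--1,11-011
  m62: 11111- ←essential
  m63: -11--1,11111-
Essential: -00-10, -01100, -11--1, 0-000-, 00011-, 11100-, 11111-
Petrick residual → 0-1-01, 00-100, 00101-, 1-0011
Min cover (11 terms): b'c'ef' + b'cde'f' + bcf + a'c'd'e' + a'ce'f + a'b'de'f' + a'b'c'de + a'b'cd'e + ac'd'ef + abcd'e' + abcde

11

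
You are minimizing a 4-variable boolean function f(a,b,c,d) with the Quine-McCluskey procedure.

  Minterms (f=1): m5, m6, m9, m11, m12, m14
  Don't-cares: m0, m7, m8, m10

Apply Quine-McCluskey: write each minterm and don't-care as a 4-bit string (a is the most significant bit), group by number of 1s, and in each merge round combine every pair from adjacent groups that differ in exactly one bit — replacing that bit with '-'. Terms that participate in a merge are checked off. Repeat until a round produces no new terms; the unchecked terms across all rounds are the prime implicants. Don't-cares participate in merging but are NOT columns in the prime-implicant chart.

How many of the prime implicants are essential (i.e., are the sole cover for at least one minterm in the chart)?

[col 0] 0000*, 0101*, 0110*, 0111*, 1000*, 1001*, 1010*, 1011*, 1100*, 1110*
[col 1] -000, -110, 01-1, 011-, 1-00*, 1-10*, 10-0*, 10-1*, 100-*, 101-*, 11-0*
[col 2] 1--0, 10--
Prime implicants: -000, -110, 01-1, 011-, 1--0, 10--
PI chart (minterm → PIs covering it):
  5 | 01-1  (sole → essential)
  6 | -110,011-
  9 | 10--  (sole → essential)
  11 | 10--  (sole → essential)
  12 | 1--0  (sole → essential)
  14 | -110,1--0
Essential prime implicants: 01-1, 1--0, 10--

3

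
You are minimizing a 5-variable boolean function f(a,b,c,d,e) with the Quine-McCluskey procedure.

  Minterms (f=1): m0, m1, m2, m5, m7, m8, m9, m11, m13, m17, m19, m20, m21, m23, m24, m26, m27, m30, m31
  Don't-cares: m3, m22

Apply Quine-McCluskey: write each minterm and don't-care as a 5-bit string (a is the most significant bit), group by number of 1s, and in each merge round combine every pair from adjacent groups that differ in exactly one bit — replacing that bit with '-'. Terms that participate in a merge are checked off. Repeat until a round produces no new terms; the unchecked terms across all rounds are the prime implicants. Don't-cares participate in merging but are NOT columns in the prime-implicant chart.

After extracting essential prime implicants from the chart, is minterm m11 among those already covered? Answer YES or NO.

NO

[col 0] 00000*, 00001*, 00010*, 00011*, 00101*, 00111*, 01000*, 01001*, 01011*, 01101*, 10001*, 10011*, 10100*, 10101*, 10110*, 10111*, 11000*, 11010*, 11011*, 11110*, 11111*
[col 1] -0001*, -0011*, -0101*, -0111*, -1000, -1011*, 0-000*, 0-001*, 0-011*, 0-101*, 00-01*, 00-11*, 000-0*, 000-1*, 0000-*, 0001-*, 001-1*, 01-01*, 010-1*, 0100-*, 1-011*, 1-110*, 1-111*, 10-01*, 10-11*, 100-1*, 101-0*, 101-1*, 1010-*, 1011-*, 11-10*, 11-11*, 110-0, 1101-*, 1111-*
[col 2] --011, -0-01*, -0-11*, -00-1*, -01-1*, 0--01, 0-0-1, 0-00-, 00--1*, 000--, 1--11, 1-11-, 10--1*, 101--, 11-1-
[col 3] -0--1
Prime implicants: --011, -0--1, -1000, 0--01, 0-0-1, 0-00-, 000--, 1--11, 1-11-, 101--, 11-1-, 110-0
PI chart (minterm → PIs covering it):
  0 | 0-00-,000--
  1 | -0--1,0--01,0-0-1,0-00-,000--
  2 | 000--  (sole → essential)
  5 | -0--1,0--01
  7 | -0--1  (sole → essential)
  8 | -1000,0-00-
  9 | 0--01,0-0-1,0-00-
  11 | --011,0-0-1
  13 | 0--01  (sole → essential)
  17 | -0--1  (sole → essential)
  19 | --011,-0--1,1--11
  20 | 101--  (sole → essential)
  21 | -0--1,101--
  23 | -0--1,1--11,1-11-,101--
  24 | -1000,110-0
  26 | 11-1-,110-0
  27 | --011,1--11,11-1-
  30 | 1-11-,11-1-
  31 | 1--11,1-11-,11-1-
Essential prime implicants: -0--1, 0--01, 000--, 101--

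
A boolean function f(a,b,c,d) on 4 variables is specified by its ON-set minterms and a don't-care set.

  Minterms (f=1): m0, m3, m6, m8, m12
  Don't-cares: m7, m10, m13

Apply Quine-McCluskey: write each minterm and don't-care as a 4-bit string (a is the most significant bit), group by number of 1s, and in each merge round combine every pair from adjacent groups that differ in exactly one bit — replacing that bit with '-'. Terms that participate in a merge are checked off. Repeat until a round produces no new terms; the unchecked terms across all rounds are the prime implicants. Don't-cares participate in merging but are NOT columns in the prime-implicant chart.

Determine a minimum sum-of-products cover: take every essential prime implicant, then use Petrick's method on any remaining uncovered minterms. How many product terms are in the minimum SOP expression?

4

size-2^0 implicants → 0000(✓)  0011(✓)  0110(✓)  0111(✓)  1000(✓)  1010(✓)  1100(✓)  1101(✓)
size-2^1 implicants → -000  0-11  011-  1-00  10-0  110-
Unchecked terms (primes): -000, 0-11, 011-, 1-00, 10-0, 110-
Minterm coverage:
  m0 ⊆ -000 [E]
  m3 ⊆ 0-11 [E]
  m6 ⊆ 011- [E]
  m8 ⊆ -000,1-00,10-0
  m12 ⊆ 1-00,110-
E = {-000, 0-11, 011-}
Petrick residual → 1-00
Cover = b'c'd' + a'cd + a'bc + ac'd'  |cover|=4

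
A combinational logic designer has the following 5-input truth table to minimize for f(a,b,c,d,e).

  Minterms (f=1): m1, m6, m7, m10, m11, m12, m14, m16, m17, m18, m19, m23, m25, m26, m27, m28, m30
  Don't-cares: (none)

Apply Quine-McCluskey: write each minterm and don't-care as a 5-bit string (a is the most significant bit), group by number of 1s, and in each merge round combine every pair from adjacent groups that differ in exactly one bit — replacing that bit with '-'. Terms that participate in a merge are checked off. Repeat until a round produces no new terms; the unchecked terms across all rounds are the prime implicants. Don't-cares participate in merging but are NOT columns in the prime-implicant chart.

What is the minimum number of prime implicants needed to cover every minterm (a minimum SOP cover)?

Round 0: 00001✓ 00110✓ 00111✓ 01010✓ 01011✓ 01100✓ 01110✓ 10000✓ 10001✓ 10010✓ 10011✓ 10111✓ 11001✓ 11010✓ 11011✓ 11100✓ 11110✓
Round 1: -0001 -0111 -1010✓ -1011✓ -1100✓ -1110✓ 0-110 0011- 01-10✓ 0101-✓ 011-0✓ 1-001✓ 1-010✓ 1-011✓ 10-11 100-0✓ 100-1✓ 1000-✓ 1001-✓ 11-10✓ 110-1✓ 1101-✓ 111-0✓
Round 2: -1-10 -101- -11-0 1-0-1 1-01- 100--
PIs = {-0001, -0111, -1-10, -101-, -11-0, 0-110, 0011-, 1-0-1, 1-01-, 10-11, 100--}
Coverage chart:
  m1: -0001 ←essential
  m6: 0-110,0011-
  m7: -0111,0011-
  m10: -1-10,-101-
  m11: -101- ←essential
  m12: -11-0 ←essential
  m14: -1-10,-11-0,0-110
  m16: 100-- ←essential
  m17: -0001,1-0-1,100--
  m18: 1-01-,100--
  m19: 1-0-1,1-01-,10-11,100--
  m23: -0111,10-11
  m25: 1-0-1 ←essential
  m26: -1-10,-101-,1-01-
  m27: -101-,1-0-1,1-01-
  m28: -11-0 ←essential
  m30: -1-10,-11-0
Essential: -0001, -101-, -11-0, 1-0-1, 100--
Petrick residual → -0111, 0-110
Min cover (7 terms): b'c'd'e + b'cde + bc'd + bce' + a'cde' + ac'e + ab'c'

7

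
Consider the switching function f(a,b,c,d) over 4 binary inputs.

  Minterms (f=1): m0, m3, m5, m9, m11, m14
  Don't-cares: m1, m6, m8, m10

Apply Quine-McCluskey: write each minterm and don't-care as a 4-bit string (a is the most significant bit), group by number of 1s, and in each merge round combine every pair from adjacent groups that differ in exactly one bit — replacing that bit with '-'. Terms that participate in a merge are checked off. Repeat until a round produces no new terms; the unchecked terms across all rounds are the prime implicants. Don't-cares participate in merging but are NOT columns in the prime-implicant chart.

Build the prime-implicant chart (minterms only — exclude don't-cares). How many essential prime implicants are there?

Round 0: 0000✓ 0001✓ 0011✓ 0101✓ 0110✓ 1000✓ 1001✓ 1010✓ 1011✓ 1110✓
Round 1: -000✓ -001✓ -011✓ -110 0-01 00-1✓ 000-✓ 1-10 10-0✓ 10-1✓ 100-✓ 101-✓
Round 2: -0-1 -00- 10--
PIs = {-0-1, -00-, -110, 0-01, 1-10, 10--}
Coverage chart:
  m0: -00- ←essential
  m3: -0-1 ←essential
  m5: 0-01 ←essential
  m9: -0-1,-00-,10--
  m11: -0-1,10--
  m14: -110,1-10
Essential: -0-1, -00-, 0-01

3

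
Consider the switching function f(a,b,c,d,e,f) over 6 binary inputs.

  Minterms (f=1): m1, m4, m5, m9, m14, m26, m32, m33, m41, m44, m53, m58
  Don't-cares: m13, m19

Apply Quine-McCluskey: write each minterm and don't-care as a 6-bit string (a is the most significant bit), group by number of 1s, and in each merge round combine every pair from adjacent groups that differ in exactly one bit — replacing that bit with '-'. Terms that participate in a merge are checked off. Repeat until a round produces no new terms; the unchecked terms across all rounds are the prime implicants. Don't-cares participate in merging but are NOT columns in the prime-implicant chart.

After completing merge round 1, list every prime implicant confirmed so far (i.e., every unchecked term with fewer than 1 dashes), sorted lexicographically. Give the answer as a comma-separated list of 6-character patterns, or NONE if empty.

001110, 010011, 101100, 110101

size-2^0 implicants → 000001(✓)  000100(✓)  000101(✓)  001001(✓)  001101(✓)  001110  010011  011010(✓)  100000(✓)  100001(✓)  101001(✓)  101100  110101  111010(✓)
size-2^1 implicants → -00001(✓)  -01001(✓)  -11010  00-001(✓)  00-101(✓)  000-01(✓)  00010-  001-01(✓)  10-001(✓)  10000-
size-2^2 implicants → -0-001  00--01
Unchecked terms (primes): -0-001, -11010, 00--01, 00010-, 001110, 010011, 10000-, 101100, 110101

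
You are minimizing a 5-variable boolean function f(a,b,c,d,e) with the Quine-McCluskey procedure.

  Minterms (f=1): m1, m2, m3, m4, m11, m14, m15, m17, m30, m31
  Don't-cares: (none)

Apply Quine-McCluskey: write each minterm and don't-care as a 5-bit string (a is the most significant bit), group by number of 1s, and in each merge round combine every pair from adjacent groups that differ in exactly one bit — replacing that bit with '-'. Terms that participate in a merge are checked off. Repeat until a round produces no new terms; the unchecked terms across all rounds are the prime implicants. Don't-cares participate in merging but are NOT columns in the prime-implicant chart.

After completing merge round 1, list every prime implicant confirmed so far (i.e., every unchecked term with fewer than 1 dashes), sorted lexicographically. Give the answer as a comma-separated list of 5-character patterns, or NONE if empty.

size-2^0 implicants → 00001(✓)  00010(✓)  00011(✓)  00100  01011(✓)  01110(✓)  01111(✓)  10001(✓)  11110(✓)  11111(✓)
size-2^1 implicants → -0001  -1110(✓)  -1111(✓)  0-011  000-1  0001-  01-11  0111-(✓)  1111-(✓)
size-2^2 implicants → -111-
Unchecked terms (primes): -0001, -111-, 0-011, 000-1, 0001-, 00100, 01-11

00100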